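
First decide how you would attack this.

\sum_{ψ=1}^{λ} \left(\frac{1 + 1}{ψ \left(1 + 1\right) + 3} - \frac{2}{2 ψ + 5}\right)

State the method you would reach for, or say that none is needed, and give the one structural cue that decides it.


Method: telescoping — difference-of-shifts structure (each term adds \frac{1 + 1}{ψ \left(1 + 1\right) + 3}, then subtracts its one-index-advanced value, which the following term adds back) leaves only the first and last pieces standing.


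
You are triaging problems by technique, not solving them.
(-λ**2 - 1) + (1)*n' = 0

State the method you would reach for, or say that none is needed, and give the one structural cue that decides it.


Best approach: no special technique — the slope is a function of λ alone, so integrate both sides directly.


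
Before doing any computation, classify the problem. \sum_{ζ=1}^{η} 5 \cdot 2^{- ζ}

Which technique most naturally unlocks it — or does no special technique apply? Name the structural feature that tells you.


Best approach: the geometric series formula — consecutive terms stand in a fixed index-free ratio — the geometric sum formula closes it.


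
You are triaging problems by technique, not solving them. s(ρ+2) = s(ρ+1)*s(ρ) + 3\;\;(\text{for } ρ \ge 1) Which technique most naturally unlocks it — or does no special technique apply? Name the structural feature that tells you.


Best approach: no special technique — the map from one term to the next is curved, not linear, so linear closed-form machinery does not attach.


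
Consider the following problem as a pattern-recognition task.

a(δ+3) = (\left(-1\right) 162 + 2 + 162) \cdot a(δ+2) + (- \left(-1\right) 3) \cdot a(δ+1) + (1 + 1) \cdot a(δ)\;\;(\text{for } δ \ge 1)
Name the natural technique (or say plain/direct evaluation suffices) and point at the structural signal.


Method: the characteristic-root method — fixed numeric weights on consecutive terms and no forcing term added: the root method in its home territory.


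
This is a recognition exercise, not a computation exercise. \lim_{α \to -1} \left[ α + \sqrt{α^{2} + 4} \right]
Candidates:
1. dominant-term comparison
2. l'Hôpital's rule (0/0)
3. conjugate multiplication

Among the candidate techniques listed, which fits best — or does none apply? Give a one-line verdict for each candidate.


Best approach: no special technique — the expression is continuous at -1 — substitute and evaluate; no indeterminate form appears.
- dominant-term comparison — this limit is not decided by comparing leading-term growth at infinity.
- l'Hôpital's rule (0/0) — evaluation at the point is determinate, so the rule has nothing to repair.
- conjugate multiplication — there are no radicals in tension whose conjugate would simplify matters.


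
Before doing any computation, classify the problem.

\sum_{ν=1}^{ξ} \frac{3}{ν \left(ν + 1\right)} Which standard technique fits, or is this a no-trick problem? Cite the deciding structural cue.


Method: telescoping — rewrite \frac{3}{ν \left(ν + 1\right)} as simple fractions and successive terms eat each other — only the edges survive.


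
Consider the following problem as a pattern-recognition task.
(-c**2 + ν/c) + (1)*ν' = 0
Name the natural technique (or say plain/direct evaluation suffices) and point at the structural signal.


Best approach: a linear integrating factor — the unknown enters only to the first power against a nonzero forcing term — the integrating-factor template applies directly.


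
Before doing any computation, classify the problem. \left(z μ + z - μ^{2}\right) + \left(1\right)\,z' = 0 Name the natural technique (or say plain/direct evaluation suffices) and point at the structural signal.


Technique: a linear integrating factor — the unknown enters only to the first power against a nonzero forcing term — the integrating-factor template applies directly.


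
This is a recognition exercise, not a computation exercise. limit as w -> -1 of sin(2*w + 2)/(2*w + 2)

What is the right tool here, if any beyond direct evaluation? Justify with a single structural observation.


Diagnosis: l'Hôpital's rule (0/0) — substituting -1 gives 0 over 0; differentiate top and bottom once and re-evaluate. Known elementary limits would finish this too — the rule just bypasses the case analysis.


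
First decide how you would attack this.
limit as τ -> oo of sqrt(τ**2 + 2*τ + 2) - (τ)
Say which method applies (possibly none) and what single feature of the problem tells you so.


Method: conjugate multiplication — neither sqrt(τ**2 + 2*τ + 2) nor τ converges alone, so rewrite their difference as a conjugate-rationalized quotient first.


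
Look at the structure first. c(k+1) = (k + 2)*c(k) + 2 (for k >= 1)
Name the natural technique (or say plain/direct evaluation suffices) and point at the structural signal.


Best approach: a summation factor — it is first-order linear but the coefficient k + 2 depends on the index, so multiply through by a summation factor to telescope it.


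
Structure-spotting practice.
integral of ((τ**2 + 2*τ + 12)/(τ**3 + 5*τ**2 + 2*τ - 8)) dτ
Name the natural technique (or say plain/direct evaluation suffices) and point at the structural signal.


Diagnosis: partial fractions — a proper rational integrand whose denominator splits into simpler factors — decompose into partial fractions first.


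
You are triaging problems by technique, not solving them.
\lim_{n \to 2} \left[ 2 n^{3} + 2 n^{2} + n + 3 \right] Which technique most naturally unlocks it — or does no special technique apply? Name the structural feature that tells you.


Technique: no special technique — the expression is continuous at 2 — substitute and evaluate; no indeterminate form appears.


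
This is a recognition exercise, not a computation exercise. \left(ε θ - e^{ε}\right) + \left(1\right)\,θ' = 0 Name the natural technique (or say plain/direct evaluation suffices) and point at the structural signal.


Method: a linear integrating factor — linear in the unknown with genuine forcing: multiply through by the exponential of the integrated coefficient and the left side closes into one derivative.


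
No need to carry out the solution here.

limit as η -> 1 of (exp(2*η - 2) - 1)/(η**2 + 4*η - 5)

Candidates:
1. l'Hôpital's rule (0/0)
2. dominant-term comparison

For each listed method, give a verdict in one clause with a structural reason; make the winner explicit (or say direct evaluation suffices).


Technique: l'Hôpital's rule (0/0) — both numerator and denominator vanish at 1: the genuine 0/0 indeterminate that l'Hôpital exists for. The standard small-argument limits would also carry it; the rule is the systematic route.
- l'Hôpital's rule (0/0): a fit — the right tool for this form.
- dominant-term comparison: no ranking of term growth rates resolves the limit here.


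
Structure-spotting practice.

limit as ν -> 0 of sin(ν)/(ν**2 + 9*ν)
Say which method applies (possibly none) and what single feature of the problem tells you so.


Method: l'Hôpital's rule (0/0) — substituting 0 gives 0 over 0; differentiate top and bottom once and re-evaluate. One could equally expand both pieces locally and compare leading terms; the rule does that in one stroke.


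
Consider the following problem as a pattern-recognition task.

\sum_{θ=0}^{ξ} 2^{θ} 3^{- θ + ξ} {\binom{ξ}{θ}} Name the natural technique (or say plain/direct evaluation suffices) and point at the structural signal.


Technique: the binomial theorem — {\binom{ξ}{θ}} weighting matched powers of 2 and 3 is the expanded form of (2 + 3)^ξ — fold it back up.


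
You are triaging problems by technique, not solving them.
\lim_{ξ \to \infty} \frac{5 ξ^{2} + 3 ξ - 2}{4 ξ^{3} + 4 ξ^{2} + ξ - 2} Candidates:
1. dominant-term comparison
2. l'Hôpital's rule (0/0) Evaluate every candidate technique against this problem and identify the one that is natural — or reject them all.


Method: dominant-term comparison — growth-rate triage: the leading powers of ξ decide the limit, everything else is noise.
- dominant-term comparison — applicable, and directly so.
- l'Hôpital's rule (0/0): viewed as a single quotient this runs to ∞/∞, not the 0/0 clash this candidate addresses; an at-infinity variant of the rule would resolve it, but comparing leading growth reads the answer without differentiating.


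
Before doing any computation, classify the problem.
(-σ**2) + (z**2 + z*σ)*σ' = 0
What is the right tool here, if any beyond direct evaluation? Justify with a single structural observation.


Verdict: the homogeneous substitution — solved for the derivative, the right side is unchanged under scaling z and σ together — it depends only on the ratio σ/z, so substitute a single ratio variable. A Bernoulli substitution after rearrangement (possibly exchanging dependent and independent variable) is a fair alternative; the homogeneous route works on the equation as it stands.


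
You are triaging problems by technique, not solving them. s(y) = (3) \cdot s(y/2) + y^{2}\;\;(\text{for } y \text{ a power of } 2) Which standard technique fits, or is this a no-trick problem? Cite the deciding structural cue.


Diagnosis: the master substitution — the argument shrinks by the factor 2, so measure the index on a logarithmic scale and the recursion becomes a shift.


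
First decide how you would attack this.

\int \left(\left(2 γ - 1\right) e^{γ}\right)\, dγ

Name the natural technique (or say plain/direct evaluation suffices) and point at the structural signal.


Technique: integration by parts — the integrand splits as 2 γ - 1 times e^{γ} — repeatedly differentiating the polynomial part kills it, which is the parts ladder.


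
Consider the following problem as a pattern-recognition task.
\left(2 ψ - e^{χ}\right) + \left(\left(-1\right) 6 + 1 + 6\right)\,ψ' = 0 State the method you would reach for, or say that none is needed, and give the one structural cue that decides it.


Method: a linear integrating factor — the equation is linear in ψ with coefficient 2; multiplying by the integrating factor exp(∫2) makes the left side a perfect derivative.


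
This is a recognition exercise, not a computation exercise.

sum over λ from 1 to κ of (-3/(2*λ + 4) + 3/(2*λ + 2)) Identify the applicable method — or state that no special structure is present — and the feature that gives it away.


Verdict: telescoping — each term adds 3/(2*λ + 2) and subtracts the same expression advanced one index; that subtracted piece cancels against the next term's added copy — only the boundary terms survive.


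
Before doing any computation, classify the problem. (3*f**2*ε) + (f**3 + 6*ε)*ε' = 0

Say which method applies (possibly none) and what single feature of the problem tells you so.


Diagnosis: the exact-equation method — take the mixed partials of 3*f**2*ε and f**3 + 6*ε: they are equal, which certifies an exact differential.


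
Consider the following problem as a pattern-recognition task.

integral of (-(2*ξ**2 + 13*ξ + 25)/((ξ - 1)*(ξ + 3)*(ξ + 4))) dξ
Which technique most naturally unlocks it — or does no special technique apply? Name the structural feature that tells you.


Verdict: partial fractions — the bottom factors while the top stays lower-degree — split into simple fractions and integrate piece by piece.


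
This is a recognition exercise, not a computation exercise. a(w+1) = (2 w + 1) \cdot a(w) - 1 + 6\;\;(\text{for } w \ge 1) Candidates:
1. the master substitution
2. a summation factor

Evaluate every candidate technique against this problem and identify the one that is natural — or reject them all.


Diagnosis: a summation factor — rescale the sequence by the product of the weights 2 w + 1 so far — the recurrence collapses to a plain running sum.
- the master substitution — with no divided-index recursive call, reindexing by powers of a base buys nothing.
- a summation factor — applicable, and directly so.


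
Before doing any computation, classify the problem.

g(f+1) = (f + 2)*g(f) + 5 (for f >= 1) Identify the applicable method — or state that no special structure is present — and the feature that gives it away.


Method: a summation factor — with the index-dependent coefficient f + 2, dividing by the cumulative product turns the left side into a pure difference.


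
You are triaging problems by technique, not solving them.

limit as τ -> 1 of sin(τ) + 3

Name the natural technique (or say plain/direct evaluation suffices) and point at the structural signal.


Technique: no special technique — nothing blocks direct substitution at 1: plug in and finish.


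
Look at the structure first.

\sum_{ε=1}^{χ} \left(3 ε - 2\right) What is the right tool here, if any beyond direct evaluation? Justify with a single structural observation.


Diagnosis: no special technique — recognize the absence of structure: constant-multiple powers of ε summed plainly, no special method required.


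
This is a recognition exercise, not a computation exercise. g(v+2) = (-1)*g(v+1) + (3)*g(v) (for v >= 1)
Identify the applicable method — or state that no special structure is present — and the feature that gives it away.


Best approach: the characteristic-root method — shift-invariance with fixed coefficients calls for exponential trials; the characteristic polynomial finds every r^v.


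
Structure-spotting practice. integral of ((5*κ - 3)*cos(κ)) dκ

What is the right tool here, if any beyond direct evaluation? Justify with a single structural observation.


Method: integration by parts — differentiate 5*κ - 3, integrate cos(κ): each pass lowers the polynomial degree, so parts terminates.


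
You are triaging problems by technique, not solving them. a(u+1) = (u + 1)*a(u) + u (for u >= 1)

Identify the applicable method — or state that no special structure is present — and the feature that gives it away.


Diagnosis: a summation factor — an index-dependent multiplier u + 1 rules out characteristic roots; a summation factor converts it to a pure difference.


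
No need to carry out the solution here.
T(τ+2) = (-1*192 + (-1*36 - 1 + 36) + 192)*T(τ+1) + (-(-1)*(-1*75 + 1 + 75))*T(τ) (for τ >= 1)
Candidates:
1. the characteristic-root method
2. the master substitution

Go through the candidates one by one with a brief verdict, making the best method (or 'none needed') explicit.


Technique: the characteristic-root method — fixed numeric weights on consecutive terms and no forcing term added: the root method in its home territory.
- the characteristic-root method — yes, a natural case for it.
- the master substitution — the recursion steps by a constant offset, so exponential reindexing is pointless.


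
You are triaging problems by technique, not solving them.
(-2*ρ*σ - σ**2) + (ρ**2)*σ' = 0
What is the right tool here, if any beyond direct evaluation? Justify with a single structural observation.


Technique: the homogeneous substitution — the slope is degree-zero homogeneous: the ratio substitution v = σ/ρ collapses it. A Bernoulli rewrite works here as the equation stands — the homogeneous substitution is the more immediate reading.


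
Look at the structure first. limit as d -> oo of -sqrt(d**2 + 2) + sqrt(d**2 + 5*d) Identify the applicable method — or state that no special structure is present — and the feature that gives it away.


Diagnosis: conjugate multiplication — divergence minus divergence hides a finite answer — expose it by pairing sqrt(d**2 + 5*d) - sqrt(d**2 + 2) with its conjugate.


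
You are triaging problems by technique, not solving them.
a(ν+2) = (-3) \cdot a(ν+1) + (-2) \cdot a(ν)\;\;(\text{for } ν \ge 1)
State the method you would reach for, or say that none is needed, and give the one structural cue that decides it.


Technique: the characteristic-root method — no index-dependence in the weights and nothing inhomogeneous: classic characteristic-equation setup.


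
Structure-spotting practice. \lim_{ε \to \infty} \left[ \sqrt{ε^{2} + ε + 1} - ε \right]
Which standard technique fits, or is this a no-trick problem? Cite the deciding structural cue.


Diagnosis: conjugate multiplication — turning the difference into a conjugate-rationalized ratio makes the limit readable.


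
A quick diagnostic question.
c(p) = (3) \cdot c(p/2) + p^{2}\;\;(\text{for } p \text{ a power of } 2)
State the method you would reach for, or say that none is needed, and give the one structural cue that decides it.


Diagnosis: the master substitution — treat m = log base 2 of p as the new clock: one recursion step advances m by one while p scales by 2.


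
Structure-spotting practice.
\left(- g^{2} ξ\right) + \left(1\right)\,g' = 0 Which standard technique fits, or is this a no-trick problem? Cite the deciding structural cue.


Best approach: separation of variables — all dependence on the two variables factors apart, the defining separable shape.


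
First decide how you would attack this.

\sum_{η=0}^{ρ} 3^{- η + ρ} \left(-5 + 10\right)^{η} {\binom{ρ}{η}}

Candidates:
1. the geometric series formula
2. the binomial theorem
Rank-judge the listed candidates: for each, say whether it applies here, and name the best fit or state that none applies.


Diagnosis: the binomial theorem — {\binom{ρ}{η}} weighting matched powers of (-5 + 10) and 3 is the expanded form of ((-5 + 10) + 3)^ρ — fold it back up.
- the geometric series formula: the term-to-term ratio changes with the index, so the geometric formula cannot close it.
- the binomial theorem: applies; the problem has the shape this method handles.


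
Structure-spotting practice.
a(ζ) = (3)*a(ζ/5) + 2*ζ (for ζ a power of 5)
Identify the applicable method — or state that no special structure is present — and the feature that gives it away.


Technique: the master substitution — divide-the-index recursion (ζ/5 inside the call) straightens out once the index is rewritten as 5^m.


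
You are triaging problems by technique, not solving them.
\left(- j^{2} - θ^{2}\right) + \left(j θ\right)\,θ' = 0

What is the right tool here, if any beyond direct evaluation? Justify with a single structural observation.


Verdict: the homogeneous substitution — the slope's numerator and denominator have matching total degree, so it depends only on θ/j and the ratio substitution collapses it. This doubles as a Bernoulli equation in the unknown as written; the homogeneous route needs no setup at all.


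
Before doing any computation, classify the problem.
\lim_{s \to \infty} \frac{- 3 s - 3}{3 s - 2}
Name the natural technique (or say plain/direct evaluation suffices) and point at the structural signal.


Diagnosis: dominant-term comparison — divide by the highest power of s present: lower-order terms vanish and the dominant ratio remains. Viewed as a single quotient this is an ∞/∞ form — an at-infinity application of l'Hôpital's rule would also resolve it; comparing leading growth reads the answer without differentiating.


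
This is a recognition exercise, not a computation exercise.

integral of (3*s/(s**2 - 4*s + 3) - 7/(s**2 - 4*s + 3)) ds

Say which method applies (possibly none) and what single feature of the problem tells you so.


Diagnosis: partial fractions — rational integrand, reducible denominator s**2 - 4*s + 3: decompose first, integrate second.


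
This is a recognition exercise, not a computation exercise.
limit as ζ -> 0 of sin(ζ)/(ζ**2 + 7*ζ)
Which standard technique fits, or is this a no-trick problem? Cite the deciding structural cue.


Best approach: l'Hôpital's rule (0/0) — plug in 0: top and bottom both hit zero, so differentiate each and retry. One could equally expand both pieces locally and compare leading terms; the rule does that in one stroke.


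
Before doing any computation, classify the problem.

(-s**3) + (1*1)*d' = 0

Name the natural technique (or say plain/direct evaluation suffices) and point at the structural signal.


Diagnosis: no special technique — solved for the derivative, d never appears on the right — this is a direct integration in s, not a differential-equations problem at heart.


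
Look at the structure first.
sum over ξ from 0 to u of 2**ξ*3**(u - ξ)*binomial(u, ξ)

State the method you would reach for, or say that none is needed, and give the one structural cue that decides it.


Diagnosis: the binomial theorem — the binomial coefficients weight matched powers of 2 and 3, which is exactly the expansion of a binomial power.


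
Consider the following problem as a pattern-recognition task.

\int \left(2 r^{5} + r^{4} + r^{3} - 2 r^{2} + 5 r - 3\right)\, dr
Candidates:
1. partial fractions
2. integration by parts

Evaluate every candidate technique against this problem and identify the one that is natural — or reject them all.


Method: no special technique — scan for structure and find none: constant multiples of powers of r, integrate directly.
- partial fractions: the expression is not a ratio of polynomials that decomposes further.
- integration by parts: splitting off a factor buys nothing — the integrand integrates directly without parts.


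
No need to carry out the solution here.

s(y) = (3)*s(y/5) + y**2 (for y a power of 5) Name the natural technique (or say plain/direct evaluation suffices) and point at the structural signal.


Technique: the master substitution — recursion at y/5 is multiplicative in the index; logarithmic reindexing via y = 5^m linearizes it.


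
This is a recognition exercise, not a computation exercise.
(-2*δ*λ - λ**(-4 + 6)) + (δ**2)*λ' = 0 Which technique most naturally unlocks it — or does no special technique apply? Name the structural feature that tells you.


Method: the homogeneous substitution — the slope is degree-zero homogeneous: the ratio substitution v = λ/δ collapses it. A Bernoulli rewrite works here as the equation stands — the homogeneous substitution is the more immediate reading.


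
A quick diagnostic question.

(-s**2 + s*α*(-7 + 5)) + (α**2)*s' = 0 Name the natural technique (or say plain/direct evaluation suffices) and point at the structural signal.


Technique: the homogeneous substitution — the slope is degree-zero homogeneous: the ratio substitution v = s/α collapses it. A Bernoulli substitution is a fair alternative on this equation directly; the homogeneous reading takes it as given.


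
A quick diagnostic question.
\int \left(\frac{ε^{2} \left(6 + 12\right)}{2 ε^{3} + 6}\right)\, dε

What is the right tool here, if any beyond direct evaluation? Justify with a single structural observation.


Best approach: u-substitution — collected, the integrand has one factor that is, up to a constant, the derivative of an inner expression the rest depends on — substitute for that inner expression.


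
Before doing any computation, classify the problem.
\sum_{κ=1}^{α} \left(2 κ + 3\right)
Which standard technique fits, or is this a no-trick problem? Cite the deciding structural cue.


Verdict: no special technique — recognize the absence of structure: constant-multiple powers of κ summed plainly, no special method required.


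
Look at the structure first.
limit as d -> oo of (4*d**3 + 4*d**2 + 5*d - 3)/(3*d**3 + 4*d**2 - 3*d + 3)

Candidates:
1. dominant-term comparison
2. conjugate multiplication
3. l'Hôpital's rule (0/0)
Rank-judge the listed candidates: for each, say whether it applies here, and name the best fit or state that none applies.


Method: dominant-term comparison — as d grows, only the highest-degree terms matter — compare leading terms and read the limit off.
- dominant-term comparison: yes — fits the structure here.
- conjugate multiplication — there are no radicals in tension whose conjugate would simplify matters.
- l'Hôpital's rule (0/0): as a single quotient the expression runs to ∞/∞ at the limit point — an at-infinity form of the rule would apply, though the leading-growth comparison is the direct reading.


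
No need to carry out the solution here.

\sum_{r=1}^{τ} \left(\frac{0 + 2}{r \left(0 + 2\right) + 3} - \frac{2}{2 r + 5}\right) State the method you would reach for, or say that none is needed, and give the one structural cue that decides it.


Verdict: telescoping — difference-of-shifts structure (each term adds \frac{0 + 2}{r \left(0 + 2\right) + 3}, then subtracts its one-index-advanced value, which the following term adds back) leaves only the first and last pieces standing.


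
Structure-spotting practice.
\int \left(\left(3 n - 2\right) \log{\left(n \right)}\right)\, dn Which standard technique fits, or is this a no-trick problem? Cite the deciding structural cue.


Diagnosis: integration by parts — choose u = \log{\left(n \right)}: one derivative turns the logarithm algebraic, and the remaining factor 3 n - 2 integrates term by term under the power rule.


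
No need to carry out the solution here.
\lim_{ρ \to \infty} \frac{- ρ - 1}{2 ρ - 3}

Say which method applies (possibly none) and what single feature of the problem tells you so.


Verdict: dominant-term comparison — divide by the highest power of ρ present: lower-order terms vanish and the dominant ratio remains. l'Hôpital's at-infinity variant applies to the expression viewed as a single quotient; the leading-term comparison is the direct route.


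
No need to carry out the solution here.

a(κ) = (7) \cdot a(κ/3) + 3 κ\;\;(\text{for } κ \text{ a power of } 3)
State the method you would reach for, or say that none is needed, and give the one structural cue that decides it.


Best approach: the master substitution — treat m = log base 3 of κ as the new clock: one recursion step advances m by one while κ scales by 3.


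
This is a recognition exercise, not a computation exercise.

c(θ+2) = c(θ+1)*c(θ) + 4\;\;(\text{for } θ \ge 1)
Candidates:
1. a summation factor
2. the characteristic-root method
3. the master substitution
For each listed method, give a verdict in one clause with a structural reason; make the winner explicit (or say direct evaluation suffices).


Technique: no special technique — nonlinear feedback in the recursion rules out every root- or factor-based technique.
- a summation factor: the recursion is nonlinear — outside the first-order linear family a summation factor addresses.
- the characteristic-root method: nonlinearity rules out exponential-mode superposition from the start.
- the master substitution: no fixed divisor shrinks the index between calls.


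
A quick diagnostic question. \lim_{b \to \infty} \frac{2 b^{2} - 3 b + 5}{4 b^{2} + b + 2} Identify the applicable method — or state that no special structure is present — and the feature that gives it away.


Method: dominant-term comparison — divide by the highest power of b present: lower-order terms vanish and the dominant ratio remains. Differentiating the expression as a single quotient would eventually settle it as well; matching dominant growth settles it immediately.


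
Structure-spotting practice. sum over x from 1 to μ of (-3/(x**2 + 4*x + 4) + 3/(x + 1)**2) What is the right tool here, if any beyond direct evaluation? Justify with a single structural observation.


Best approach: telescoping — this sum is a zipper: each term contributes 3/(x + 1)**2 and removes the next index's value, which the following term puts back, closing term by term.


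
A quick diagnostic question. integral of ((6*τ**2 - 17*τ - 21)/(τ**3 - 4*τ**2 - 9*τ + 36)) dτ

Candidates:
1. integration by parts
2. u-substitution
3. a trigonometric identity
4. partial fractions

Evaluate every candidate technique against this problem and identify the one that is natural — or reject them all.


Verdict: partial fractions — with τ**3 - 4*τ**2 - 9*τ + 36 factorable and the degree on top strictly smaller, simple-fraction decomposition is immediate.
- integration by parts: the nonconstant-polynomial-times-standard-kernel pattern (an exp, sine, cosine, or logarithm partner) is absent.
- u-substitution: no subexpression of the integrand serves as a whole-integral substitution inner — individual terms may offer their own, but none carries its derivative as a factor of the full integrand; a working change of variable would have to be constructed from outside the expression.
- a trigonometric identity — no sine or cosine appears, so there is nothing for a trigonometric identity to act on.
- partial fractions: applies; the problem has the shape this method handles.


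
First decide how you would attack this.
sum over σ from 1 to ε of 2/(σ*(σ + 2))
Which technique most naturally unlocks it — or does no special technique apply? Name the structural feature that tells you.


Diagnosis: telescoping — after splitting 2/(σ*(σ + 2)) into partial fractions, the pieces are shifted copies of one function and cancel telescopically.


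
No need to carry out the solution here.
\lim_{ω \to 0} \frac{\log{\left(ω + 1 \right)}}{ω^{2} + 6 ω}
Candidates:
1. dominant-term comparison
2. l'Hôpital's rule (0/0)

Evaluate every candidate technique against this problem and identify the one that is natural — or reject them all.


Method: l'Hôpital's rule (0/0) — substituting 0 gives 0 over 0; differentiate top and bottom once and re-evaluate. A first-order expansion at the point is an equally standard path; the rule packages it.
- dominant-term comparison — no dominant-degree comparison decides it.
- l'Hôpital's rule (0/0): applicable, and directly so.


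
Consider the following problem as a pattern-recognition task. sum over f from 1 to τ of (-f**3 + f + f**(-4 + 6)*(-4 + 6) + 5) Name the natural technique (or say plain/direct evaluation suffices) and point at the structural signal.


Technique: no special technique — no cancellation, no constant ratio, no binomial weights — just polynomial terms summed directly.


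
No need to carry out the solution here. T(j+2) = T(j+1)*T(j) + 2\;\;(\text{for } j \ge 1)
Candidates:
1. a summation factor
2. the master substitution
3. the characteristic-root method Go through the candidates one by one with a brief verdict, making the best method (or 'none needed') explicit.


Best approach: no special technique — the update rule curves (it is not linear in the unknown sequence), so no superposition-based closed form attaches — iterate or study it directly.
- a summation factor — no summation factor applies — the rule is not linear in the sequence values.
- the master substitution: with no divided-index recursive call, reindexing by powers of a base buys nothing.
- the characteristic-root method — the recursion is nonlinear in the sequence values, so no linear-modes ansatz applies.


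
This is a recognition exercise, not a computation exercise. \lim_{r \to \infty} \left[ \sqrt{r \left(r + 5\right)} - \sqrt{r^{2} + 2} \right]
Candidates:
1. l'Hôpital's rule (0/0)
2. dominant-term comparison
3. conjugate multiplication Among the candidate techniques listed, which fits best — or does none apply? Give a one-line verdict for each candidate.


Technique: conjugate multiplication — this difference gives up after one conjugate multiplication — the radical structure cancels against its conjugate.
- l'Hôpital's rule (0/0): substitution produces ∞ − ∞ rather than a vanishing quotient; the rule needs a 0/0 ratio to act on.
- dominant-term comparison: this limit is not decided by comparing polynomial growth at infinity.
- conjugate multiplication: yes — fits the structure here.


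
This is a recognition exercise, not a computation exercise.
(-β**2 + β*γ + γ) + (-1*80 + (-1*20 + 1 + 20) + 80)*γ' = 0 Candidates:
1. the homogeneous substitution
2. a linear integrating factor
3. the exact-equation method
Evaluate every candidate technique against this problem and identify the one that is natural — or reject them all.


Technique: a linear integrating factor — the unknown enters only to the first power against a nonzero forcing term — the integrating-factor template applies directly.
- the homogeneous substitution: the slope is not a function of the ratio of the variables alone.
- a linear integrating factor — applicable, and directly so.
- the exact-equation method: the cross partial derivatives disagree, so no single potential exists.


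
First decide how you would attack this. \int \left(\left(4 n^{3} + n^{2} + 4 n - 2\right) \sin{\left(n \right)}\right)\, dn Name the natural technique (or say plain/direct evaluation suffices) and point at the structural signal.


Technique: integration by parts — a polynomial factor 4 n^{3} + n^{2} + 4 n - 2 multiplies \sin{\left(n \right)}; differentiating 4 n^{3} + n^{2} + 4 n - 2 lowers its degree while \sin{\left(n \right)} integrates cleanly, so parts wins.


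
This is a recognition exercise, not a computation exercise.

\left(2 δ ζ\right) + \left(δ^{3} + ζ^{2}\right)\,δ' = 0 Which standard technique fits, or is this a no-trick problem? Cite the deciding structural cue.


Method: the exact-equation method — check exactness first: here it holds (2 δ ζ, δ^{3} + ζ^{2} have matching cross partials), so no integrating factor is needed.


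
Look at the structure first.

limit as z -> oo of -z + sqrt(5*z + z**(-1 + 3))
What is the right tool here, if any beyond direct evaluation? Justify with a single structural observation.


Method: conjugate multiplication — neither sqrt(5*z + z**(-1 + 3)) nor z converges alone, so rewrite their difference as a conjugate-rationalized quotient first.


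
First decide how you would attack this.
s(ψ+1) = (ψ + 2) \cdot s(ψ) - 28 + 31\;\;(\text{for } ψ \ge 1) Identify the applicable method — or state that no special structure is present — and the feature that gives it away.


Technique: a summation factor — it is first-order linear but the coefficient ψ + 2 depends on the index, so multiply through by a summation factor to telescope it.


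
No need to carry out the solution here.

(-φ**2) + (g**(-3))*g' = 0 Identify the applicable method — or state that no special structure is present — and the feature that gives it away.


Technique: separation of variables — one side of the product carries the independent variable, the other the unknown — the textbook separation shape. The equation is exact as it stands too — a potential function exists — though separation reads the split structure directly.


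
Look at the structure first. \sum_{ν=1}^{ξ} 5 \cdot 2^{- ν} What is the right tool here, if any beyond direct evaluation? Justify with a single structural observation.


Diagnosis: the geometric series formula — consecutive terms stand in a fixed index-free ratio — the geometric sum formula closes it.


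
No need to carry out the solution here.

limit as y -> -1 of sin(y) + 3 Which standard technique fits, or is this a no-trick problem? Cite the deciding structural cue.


Verdict: no special technique — no vanishing denominator and no indeterminate clash at the point — evaluation is immediate.


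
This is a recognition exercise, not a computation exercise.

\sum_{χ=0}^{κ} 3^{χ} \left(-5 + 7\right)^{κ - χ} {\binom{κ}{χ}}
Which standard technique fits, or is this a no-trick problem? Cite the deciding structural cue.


Method: the binomial theorem — terms weighting {\binom{κ}{χ}} against matched powers of 3 and (-5 + 7) reassemble into (3 + (-5 + 7))^κ by the binomial theorem.


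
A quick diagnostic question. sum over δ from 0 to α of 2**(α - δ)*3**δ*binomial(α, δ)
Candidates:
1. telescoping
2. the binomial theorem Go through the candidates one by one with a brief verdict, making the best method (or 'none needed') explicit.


Diagnosis: the binomial theorem — binomial coefficients against complementary powers of 3 and 2: recognize the binomial expansion and resum.
- telescoping — in the displayed form, no term reappears at a neighboring index to cancel against.
- the binomial theorem — a fit — the right tool for this form.


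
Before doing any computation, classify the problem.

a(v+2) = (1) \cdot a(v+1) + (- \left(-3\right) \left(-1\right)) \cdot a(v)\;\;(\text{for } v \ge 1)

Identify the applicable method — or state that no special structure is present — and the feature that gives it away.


Diagnosis: the characteristic-root method — every coefficient is a fixed number and the forcing is zero — substitute r^v and read off the root equation.


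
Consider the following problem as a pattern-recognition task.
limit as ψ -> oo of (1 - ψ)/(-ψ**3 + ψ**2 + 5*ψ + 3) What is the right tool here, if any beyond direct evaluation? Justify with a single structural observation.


Technique: dominant-term comparison — at large ψ only the top-degree terms survive; compare the leading terms and the limit falls out. As a single quotient, the ∞/∞ shape would yield to repeated differentiation as well — the growth comparison gets there in one look.


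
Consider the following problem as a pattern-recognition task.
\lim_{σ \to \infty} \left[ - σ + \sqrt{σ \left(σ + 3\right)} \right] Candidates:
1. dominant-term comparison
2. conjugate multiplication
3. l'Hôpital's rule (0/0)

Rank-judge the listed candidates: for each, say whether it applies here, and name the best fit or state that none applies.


Best approach: conjugate multiplication — an infinity-minus-infinity difference with a surviving radical — multiply by the conjugate to cancel the divergence.
- dominant-term comparison — no dominant-degree comparison decides it.
- conjugate multiplication: yes — fits the structure here.
- l'Hôpital's rule (0/0): substitution produces ∞ − ∞ rather than a vanishing quotient; the rule needs a 0/0 ratio to act on.


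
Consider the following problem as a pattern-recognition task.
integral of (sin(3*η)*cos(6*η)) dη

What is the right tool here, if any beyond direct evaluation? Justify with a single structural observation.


Technique: a trigonometric identity — sin(3*η)*cos(6*η) mixes two frequencies; the product-to-sum identity splits it into single-frequency sinusoids.


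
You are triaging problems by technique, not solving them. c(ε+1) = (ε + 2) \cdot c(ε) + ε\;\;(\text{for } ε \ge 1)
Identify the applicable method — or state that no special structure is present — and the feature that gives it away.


Verdict: a summation factor — the coefficient ε + 2 drifts with the index, so no fixed root exists; normalizing by the cumulative product telescopes it.


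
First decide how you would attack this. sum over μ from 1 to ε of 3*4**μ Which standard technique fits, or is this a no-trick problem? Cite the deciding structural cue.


Technique: the geometric series formula — each summand is the previous one scaled by 4; that constant multiplier is itself the geometric structure.


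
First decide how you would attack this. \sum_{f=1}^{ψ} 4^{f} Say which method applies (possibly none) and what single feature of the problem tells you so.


Technique: the geometric series formula — term-over-term division gives 4 every time — index-free ratio, geometric sum formula applies.


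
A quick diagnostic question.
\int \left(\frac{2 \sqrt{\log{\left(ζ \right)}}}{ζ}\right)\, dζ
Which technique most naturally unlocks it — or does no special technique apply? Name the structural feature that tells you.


Method: u-substitution — everything non-trivial happens through the inner expression \log{\left(ζ \right)}, and its derivative accounts for the remaining factor up to a constant, so set u = \log{\left(ζ \right)}.


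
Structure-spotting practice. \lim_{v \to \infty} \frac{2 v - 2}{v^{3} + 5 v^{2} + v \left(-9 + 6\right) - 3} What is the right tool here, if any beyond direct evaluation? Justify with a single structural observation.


Best approach: dominant-term comparison — growth-rate triage: the leading powers of v decide the limit, everything else is noise. Viewed as a single quotient this is an ∞/∞ form — an at-infinity application of l'Hôpital's rule would also resolve it; comparing leading growth reads the answer without differentiating.
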